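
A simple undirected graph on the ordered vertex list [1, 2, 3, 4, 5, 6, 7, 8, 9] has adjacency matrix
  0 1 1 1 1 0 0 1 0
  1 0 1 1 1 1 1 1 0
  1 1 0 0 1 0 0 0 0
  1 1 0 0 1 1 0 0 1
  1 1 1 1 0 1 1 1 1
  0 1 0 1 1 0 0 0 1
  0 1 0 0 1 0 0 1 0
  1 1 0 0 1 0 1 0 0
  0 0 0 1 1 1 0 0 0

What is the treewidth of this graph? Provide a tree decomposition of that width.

Treewidth 3.
Bags: B1 = {1, 2, 5, 8}  B2 = {1, 2, 4, 5}  B3 = {2, 4, 5, 6}  B4 = {4, 5, 6, 9}  B5 = {1, 2, 3, 5}  B6 = {2, 5, 7, 8}
Tree: B1–B2, B2–B3, B3–B4, B1–B5, B1–B6

Every bag has size at most 4, so the width is 4 − 1 = 3 and tw(G) ≤ 3. On the other hand G contains the 4-clique {4, 5, 6, 9}. A clique must lie in a single bag of any decomposition, so no decomposition can have width below 3. Combining the bounds, tw(G) = 3.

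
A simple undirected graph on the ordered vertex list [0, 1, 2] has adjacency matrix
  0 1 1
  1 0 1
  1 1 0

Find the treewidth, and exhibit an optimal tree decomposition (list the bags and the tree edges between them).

A single bag containing all 3 vertices is trivially a valid decomposition of width 2. Conversely, {0, 1, 2} is a clique of size 3, and the vertices of any clique must share a bag in every tree decomposition; so some bag has ≥ 3 vertices and tw(G) ≥ 2. Hence tw(G) = 2 exactly.

Treewidth 2.
Bags: B1 = {0, 1, 2}
Tree: (single bag)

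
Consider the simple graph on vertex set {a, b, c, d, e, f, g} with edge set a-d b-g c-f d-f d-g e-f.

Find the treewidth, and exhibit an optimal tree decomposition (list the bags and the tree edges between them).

Treewidth 1.
Bags: B1 = {d, f}  B2 = {a, d}  B3 = {e, f}  B4 = {d, g}  B5 = {c, f}  B6 = {b, g}
Tree: B1–B2, B1–B3, B2–B4, B1–B5, B4–B6

Every bag has size at most 2, so the width is 2 − 1 = 1 and tw(G) ≤ 1. G has an edge, so its treewidth is at least 1. Combining the bounds, tw(G) = 1.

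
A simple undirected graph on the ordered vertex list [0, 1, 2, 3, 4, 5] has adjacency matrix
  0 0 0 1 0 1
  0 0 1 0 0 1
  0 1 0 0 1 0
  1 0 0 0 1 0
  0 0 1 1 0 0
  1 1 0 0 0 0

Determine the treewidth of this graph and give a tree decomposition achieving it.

Treewidth 2.
One optimal decomposition is:
Bags: B1 = {0, 1, 5}  B2 = {0, 1, 2}  B3 = {0, 2, 4}  B4 = {0, 3, 4}
Tree: B1–B2, B2–B3, B3–B4

Each bag holds 3 vertices, so the decomposition has width 2, which upper-bounds the treewidth. The edges 0–5–1–2–4–3–0 form a cycle, so G is not a tree and its treewidth is at least 2. Therefore the treewidth is 2.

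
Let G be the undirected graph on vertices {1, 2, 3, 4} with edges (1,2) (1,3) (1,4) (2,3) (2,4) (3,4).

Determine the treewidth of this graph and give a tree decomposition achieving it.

A single bag containing all 4 vertices is trivially a valid decomposition of width 3. Conversely, {1, 2, 3, 4} is a clique of size 4, and the vertices of any clique must share a bag in every tree decomposition; so some bag has ≥ 4 vertices and tw(G) ≥ 3. Combining the bounds, tw(G) = 3.

Treewidth 3.
One such decomposition:
Bags: B1 = {1, 2, 3, 4}
Tree: (single bag)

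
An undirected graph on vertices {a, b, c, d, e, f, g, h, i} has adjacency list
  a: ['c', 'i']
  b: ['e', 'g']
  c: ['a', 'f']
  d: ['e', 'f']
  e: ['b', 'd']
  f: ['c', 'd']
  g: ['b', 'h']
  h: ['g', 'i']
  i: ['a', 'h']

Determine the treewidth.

2

A width-2 tree decomposition is:
Bags: B1 = {b, g, h}  B2 = {b, e, h}  B3 = {d, e, h}  B4 = {d, f, h}  B5 = {c, f, h}  B6 = {a, c, h}  B7 = {a, h, i}
Tree: B1–B2, B2–B3, B3–B4, B4–B5, B5–B6, B6–B7
Each bag holds 3 vertices, so the decomposition has width 2, which upper-bounds the treewidth. For the lower bound, G contains the cycle h–g–b–e–d–f–c–a–i–h, so G is not a forest; only forests have treewidth ≤ 1, hence tw(G) ≥ 2. Hence tw(G) = 2 exactly.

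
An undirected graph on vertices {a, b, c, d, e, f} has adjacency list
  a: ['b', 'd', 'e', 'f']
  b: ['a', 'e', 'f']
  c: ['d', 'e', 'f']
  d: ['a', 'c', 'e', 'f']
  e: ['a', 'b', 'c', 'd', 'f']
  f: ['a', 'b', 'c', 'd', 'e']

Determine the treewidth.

A width-3 tree decomposition is:
Bags: B1 = {a, d, e, f}  B2 = {c, d, e, f}  B3 = {a, b, e, f}
Tree: B1–B2, B1–B3
Every bag has size at most 4, so the width is 4 − 1 = 3 and tw(G) ≤ 3. On the other hand G contains the 4-clique {c, d, e, f}. A clique must lie in a single bag of any decomposition, so no decomposition can have width below 3. Combining the bounds, tw(G) = 3.

3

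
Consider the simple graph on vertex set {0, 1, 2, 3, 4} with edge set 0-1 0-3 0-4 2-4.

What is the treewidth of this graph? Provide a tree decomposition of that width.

Treewidth 1.
One optimal decomposition is:
Bags: B1 = {0, 4}  B2 = {0, 1}  B3 = {0, 3}  B4 = {2, 4}
Tree: B1–B2, B1–B3, B1–B4

The largest bag has 2 vertices, giving width 1; this decomposition certifies tw(G) ≤ 1. Since G has at least one edge (e.g. 0–4), it is not an edgeless graph, so tw(G) ≥ 1. Therefore the treewidth is 1.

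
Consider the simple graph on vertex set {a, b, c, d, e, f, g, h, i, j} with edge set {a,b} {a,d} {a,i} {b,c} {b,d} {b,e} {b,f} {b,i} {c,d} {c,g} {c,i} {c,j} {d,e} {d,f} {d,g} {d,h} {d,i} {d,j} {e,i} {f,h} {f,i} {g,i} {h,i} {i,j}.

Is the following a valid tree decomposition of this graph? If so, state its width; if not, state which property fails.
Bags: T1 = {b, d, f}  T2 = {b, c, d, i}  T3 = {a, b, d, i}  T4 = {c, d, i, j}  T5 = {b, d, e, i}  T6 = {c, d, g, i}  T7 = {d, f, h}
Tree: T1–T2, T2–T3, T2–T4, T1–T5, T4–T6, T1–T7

A tree decomposition must satisfy three properties: every vertex lies in some bag; for every edge, both endpoints lie together in some bag; and for every vertex, the bags containing it form a connected subtree. Here edge (i,f) lies in no bag, so the decomposition is invalid.

No — edge (i,f) lies in no bag.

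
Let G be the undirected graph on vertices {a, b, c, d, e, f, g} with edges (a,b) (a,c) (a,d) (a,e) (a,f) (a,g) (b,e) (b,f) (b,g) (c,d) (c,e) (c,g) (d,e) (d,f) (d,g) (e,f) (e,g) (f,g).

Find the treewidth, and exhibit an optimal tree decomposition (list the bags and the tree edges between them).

Treewidth 4.
Bags: B1 = {a, b, e, f, g}  B2 = {a, d, e, f, g}  B3 = {a, c, d, e, g}
Tree: B1–B2, B2–B3

Each bag holds 5 vertices, so the decomposition has width 4, which upper-bounds the treewidth. On the other hand G contains the 5-clique {a, c, d, e, g}. A clique must lie in a single bag of any decomposition, so no decomposition can have width below 4. Combining the bounds, tw(G) = 4.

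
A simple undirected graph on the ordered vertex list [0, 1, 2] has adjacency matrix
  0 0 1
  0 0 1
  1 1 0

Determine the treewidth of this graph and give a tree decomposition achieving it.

Treewidth 1.
One optimal decomposition is:
Bags: B1 = {1, 2}  B2 = {0, 2}
Tree: B1–B2

The largest bag has 2 vertices, giving width 1; this decomposition certifies tw(G) ≤ 1. Since G has at least one edge (e.g. 1–2), it is not an edgeless graph, so tw(G) ≥ 1. Combining the bounds, tw(G) = 1.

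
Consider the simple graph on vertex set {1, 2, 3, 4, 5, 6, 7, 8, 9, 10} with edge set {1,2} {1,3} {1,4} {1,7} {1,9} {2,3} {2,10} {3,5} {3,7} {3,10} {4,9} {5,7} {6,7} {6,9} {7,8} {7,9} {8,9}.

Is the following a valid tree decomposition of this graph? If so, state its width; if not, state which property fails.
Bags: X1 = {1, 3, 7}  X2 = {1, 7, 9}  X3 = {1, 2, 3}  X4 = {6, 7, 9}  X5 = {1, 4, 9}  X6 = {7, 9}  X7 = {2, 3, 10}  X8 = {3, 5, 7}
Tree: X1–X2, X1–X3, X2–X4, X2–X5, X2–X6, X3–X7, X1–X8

No — vertex 8 appears in no bag.

A tree decomposition must satisfy three properties: every vertex lies in some bag; for every edge, both endpoints lie together in some bag; and for every vertex, the bags containing it form a connected subtree. Here vertex 8 appears in no bag, so the decomposition is invalid.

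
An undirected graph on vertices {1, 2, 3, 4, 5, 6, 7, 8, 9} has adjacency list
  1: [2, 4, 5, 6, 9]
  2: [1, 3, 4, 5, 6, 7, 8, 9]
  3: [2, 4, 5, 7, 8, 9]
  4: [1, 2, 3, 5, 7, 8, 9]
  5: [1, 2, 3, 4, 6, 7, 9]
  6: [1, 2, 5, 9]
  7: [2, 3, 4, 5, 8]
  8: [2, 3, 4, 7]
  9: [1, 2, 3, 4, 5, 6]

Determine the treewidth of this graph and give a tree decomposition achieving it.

Each bag holds 5 vertices, so the decomposition has width 4, which upper-bounds the treewidth. On the other hand G contains the 5-clique {1, 2, 4, 5, 9}. A clique must lie in a single bag of any decomposition, so no decomposition can have width below 4. Hence tw(G) = 4 exactly.

Treewidth 4.
One optimal decomposition is:
Bags: B1 = {1, 2, 4, 5, 9}  B2 = {2, 3, 4, 5, 9}  B3 = {2, 3, 4, 5, 7}  B4 = {2, 3, 4, 7, 8}  B5 = {1, 2, 5, 6, 9}
Tree: B1–B2, B2–B3, B3–B4, B1–B5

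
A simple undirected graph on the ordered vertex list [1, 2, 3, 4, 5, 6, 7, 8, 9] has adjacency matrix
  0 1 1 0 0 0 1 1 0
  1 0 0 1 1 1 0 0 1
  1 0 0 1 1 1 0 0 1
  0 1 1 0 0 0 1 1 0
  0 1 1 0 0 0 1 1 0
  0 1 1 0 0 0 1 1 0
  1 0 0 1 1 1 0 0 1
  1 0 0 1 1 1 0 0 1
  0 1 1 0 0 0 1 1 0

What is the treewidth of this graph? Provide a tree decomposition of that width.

Every bag has size at most 5, so the width is 5 − 1 = 4 and tw(G) ≤ 4. For the lower bound: the 5 vertex sets {2,5}, {3,4}, {1,7}, {8}, {9} are disjoint, each induces a connected subgraph, and every pair is joined by at least one edge of G. Contracting each set to a single vertex therefore yields K_{5} as a minor, and since treewidth is minor-monotone, tw(G) ≥ tw(K_{5}) = 4. Combining the bounds, tw(G) = 4.

Treewidth 4.
Bags: B1 = {2, 3, 5, 7, 8}  B2 = {2, 3, 4, 7, 8}  B3 = {1, 2, 3, 7, 8}  B4 = {2, 3, 7, 8, 9}  B5 = {2, 3, 6, 7, 8}
Tree: B1–B2, B2–B3, B3–B4, B4–B5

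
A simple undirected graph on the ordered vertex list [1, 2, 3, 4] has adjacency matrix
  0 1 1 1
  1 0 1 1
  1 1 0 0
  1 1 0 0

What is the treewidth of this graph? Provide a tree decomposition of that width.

The largest bag has 3 vertices, giving width 2; this decomposition certifies tw(G) ≤ 2. On the other hand G contains the 3-clique {1, 2, 3}. A clique must lie in a single bag of any decomposition, so no decomposition can have width below 2. Hence tw(G) = 2 exactly.

Treewidth 2.
Bags: B1 = {1, 2, 3}  B2 = {1, 2, 4}
Tree: B1–B2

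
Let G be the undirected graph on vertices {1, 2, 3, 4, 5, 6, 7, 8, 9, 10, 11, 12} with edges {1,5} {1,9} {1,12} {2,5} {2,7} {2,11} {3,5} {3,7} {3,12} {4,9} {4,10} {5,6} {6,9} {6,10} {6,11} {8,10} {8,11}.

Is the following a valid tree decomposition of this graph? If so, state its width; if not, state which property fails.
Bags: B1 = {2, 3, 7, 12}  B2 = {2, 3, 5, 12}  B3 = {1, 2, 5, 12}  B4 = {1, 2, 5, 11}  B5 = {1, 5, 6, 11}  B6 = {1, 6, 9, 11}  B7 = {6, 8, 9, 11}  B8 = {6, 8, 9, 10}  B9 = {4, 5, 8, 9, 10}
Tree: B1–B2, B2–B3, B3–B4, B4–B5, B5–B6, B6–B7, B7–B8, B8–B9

A tree decomposition must satisfy three properties: every vertex lies in some bag; for every edge, both endpoints lie together in some bag; and for every vertex, the bags containing it form a connected subtree. Here bags containing vertex 5 are not connected in the tree, so the decomposition is invalid.

No — bags containing vertex 5 are not connected in the tree.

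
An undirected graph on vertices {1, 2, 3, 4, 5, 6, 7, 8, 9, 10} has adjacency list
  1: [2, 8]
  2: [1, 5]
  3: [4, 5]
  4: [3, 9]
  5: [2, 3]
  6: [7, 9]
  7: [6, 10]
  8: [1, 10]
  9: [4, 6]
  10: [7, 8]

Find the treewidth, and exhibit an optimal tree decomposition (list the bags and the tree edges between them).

Treewidth 2.
One optimal decomposition is:
Bags: B1 = {7, 8, 10}  B2 = {6, 7, 8}  B3 = {6, 8, 9}  B4 = {4, 8, 9}  B5 = {3, 4, 8}  B6 = {3, 5, 8}  B7 = {2, 5, 8}  B8 = {1, 2, 8}
Tree: B1–B2, B2–B3, B3–B4, B4–B5, B5–B6, B6–B7, B7–B8

The largest bag has 3 vertices, giving width 2; this decomposition certifies tw(G) ≤ 2. The edges 8–10–7–6–9–4–3–5–2–1–8 form a cycle, so G is not a tree and its treewidth is at least 2. The upper and lower bounds meet at 2, so that is the treewidth.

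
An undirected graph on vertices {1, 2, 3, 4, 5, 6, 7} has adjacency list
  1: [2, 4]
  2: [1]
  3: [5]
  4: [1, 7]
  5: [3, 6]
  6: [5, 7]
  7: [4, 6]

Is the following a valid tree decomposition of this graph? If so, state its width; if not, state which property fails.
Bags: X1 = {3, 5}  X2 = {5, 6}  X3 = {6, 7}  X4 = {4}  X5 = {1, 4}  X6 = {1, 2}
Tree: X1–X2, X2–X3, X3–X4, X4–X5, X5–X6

No — edge (7,4) lies in no bag.

A tree decomposition must satisfy three properties: every vertex lies in some bag; for every edge, both endpoints lie together in some bag; and for every vertex, the bags containing it form a connected subtree. Here edge (7,4) lies in no bag, so the decomposition is invalid.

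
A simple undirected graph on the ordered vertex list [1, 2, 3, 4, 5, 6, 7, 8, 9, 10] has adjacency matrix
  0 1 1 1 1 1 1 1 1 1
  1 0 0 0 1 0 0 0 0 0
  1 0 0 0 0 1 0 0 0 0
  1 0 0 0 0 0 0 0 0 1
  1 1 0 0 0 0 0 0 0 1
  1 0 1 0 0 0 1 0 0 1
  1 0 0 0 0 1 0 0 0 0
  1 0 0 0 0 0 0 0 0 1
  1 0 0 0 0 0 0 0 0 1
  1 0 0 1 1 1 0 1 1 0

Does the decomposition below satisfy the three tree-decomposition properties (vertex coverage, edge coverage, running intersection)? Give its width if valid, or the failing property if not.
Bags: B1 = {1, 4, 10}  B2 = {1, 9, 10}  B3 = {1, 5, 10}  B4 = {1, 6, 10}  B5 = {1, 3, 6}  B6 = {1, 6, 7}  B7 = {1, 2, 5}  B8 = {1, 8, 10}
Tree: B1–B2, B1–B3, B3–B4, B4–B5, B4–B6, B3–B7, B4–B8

Yes; width 2.

Vertex coverage: the bags together contain {1, 2, 3, 4, 5, 6, 7, 8, 9, 10}, the full vertex set. Edge coverage: each edge of G has both endpoints in at least one bag. Running intersection: for every vertex, the bags containing it form a connected subtree. All three properties hold, so this is a valid tree decomposition of width max|bag| − 1 = 2, and hence tw(G) ≤ 2.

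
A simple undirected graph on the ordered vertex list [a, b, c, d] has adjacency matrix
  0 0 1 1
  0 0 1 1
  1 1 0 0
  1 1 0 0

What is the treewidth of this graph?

2

A width-2 tree decomposition is:
Bags: B1 = {a, b, d}  B2 = {a, b, c}
Tree: B1–B2
Each bag holds 3 vertices, so the decomposition has width 2, which upper-bounds the treewidth. For the lower bound, G contains the cycle b–d–a–c–b, so G is not a forest; only forests have treewidth ≤ 1, hence tw(G) ≥ 2. The upper and lower bounds meet at 2, so that is the treewidth.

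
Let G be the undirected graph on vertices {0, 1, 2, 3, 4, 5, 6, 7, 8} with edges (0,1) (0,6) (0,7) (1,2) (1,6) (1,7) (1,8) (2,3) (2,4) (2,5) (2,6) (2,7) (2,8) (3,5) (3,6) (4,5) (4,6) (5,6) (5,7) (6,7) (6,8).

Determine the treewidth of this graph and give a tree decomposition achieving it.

Each bag holds 4 vertices, so the decomposition has width 3, which upper-bounds the treewidth. On the other hand G contains the 4-clique {0, 1, 6, 7}. A clique must lie in a single bag of any decomposition, so no decomposition can have width below 3. Combining the bounds, tw(G) = 3.

Treewidth 3.
One such decomposition:
Bags: B1 = {2, 5, 6, 7}  B2 = {2, 4, 5, 6}  B3 = {2, 3, 5, 6}  B4 = {1, 2, 6, 7}  B5 = {0, 1, 6, 7}  B6 = {1, 2, 6, 8}
Tree: B1–B2, B2–B3, B1–B4, B4–B5, B4–B6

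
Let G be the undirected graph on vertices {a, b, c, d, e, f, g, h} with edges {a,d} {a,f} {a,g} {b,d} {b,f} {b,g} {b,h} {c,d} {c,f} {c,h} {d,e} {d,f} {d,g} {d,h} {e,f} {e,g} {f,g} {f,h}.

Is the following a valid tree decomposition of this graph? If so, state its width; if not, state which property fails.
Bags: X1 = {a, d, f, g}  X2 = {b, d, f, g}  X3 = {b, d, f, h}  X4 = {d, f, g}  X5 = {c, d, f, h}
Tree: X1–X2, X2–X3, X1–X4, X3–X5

A tree decomposition must satisfy three properties: every vertex lies in some bag; for every edge, both endpoints lie together in some bag; and for every vertex, the bags containing it form a connected subtree. Here vertex e appears in no bag, so the decomposition is invalid.

No — vertex e appears in no bag.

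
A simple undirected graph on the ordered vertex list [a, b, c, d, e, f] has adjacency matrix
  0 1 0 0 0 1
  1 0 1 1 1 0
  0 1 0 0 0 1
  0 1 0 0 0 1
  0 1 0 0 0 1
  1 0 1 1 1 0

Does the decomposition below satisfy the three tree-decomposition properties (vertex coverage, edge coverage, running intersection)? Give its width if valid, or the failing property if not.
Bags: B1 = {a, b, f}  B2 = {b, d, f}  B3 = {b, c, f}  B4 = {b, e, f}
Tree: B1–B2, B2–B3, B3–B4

Every vertex of G appears in some bag (union = {a, b, c, d, e, f}); every edge is covered by a bag; and for each vertex v the set of bags containing v is connected in the bag tree. The decomposition is therefore valid. The largest bag has 3 vertices, so the width is 2.

Yes; width 2.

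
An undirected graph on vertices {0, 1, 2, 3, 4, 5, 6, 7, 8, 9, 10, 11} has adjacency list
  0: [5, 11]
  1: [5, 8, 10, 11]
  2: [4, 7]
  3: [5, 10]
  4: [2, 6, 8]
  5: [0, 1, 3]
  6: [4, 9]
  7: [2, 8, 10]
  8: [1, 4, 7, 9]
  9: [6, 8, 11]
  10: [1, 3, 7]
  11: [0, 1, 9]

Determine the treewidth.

3

A width-3 tree decomposition is:
Bags: B1 = {0, 3, 5, 10}  B2 = {0, 1, 5, 10}  B3 = {0, 1, 10, 11}  B4 = {1, 7, 10, 11}  B5 = {1, 7, 8, 11}  B6 = {7, 8, 9, 11}  B7 = {2, 7, 8, 9}  B8 = {2, 4, 8, 9}  B9 = {2, 4, 6, 9}
Tree: B1–B2, B2–B3, B3–B4, B4–B5, B5–B6, B6–B7, B7–B8, B8–B9
Every bag has size at most 4, so the width is 4 − 1 = 3 and tw(G) ≤ 3. For the lower bound: the 4 vertex sets {0,3,5}, {10}, {1}, {7,8,9,11} are disjoint, each induces a connected subgraph, and every pair is joined by at least one edge of G. Contracting each set to a single vertex therefore yields K_{4} as a minor, and since treewidth is minor-monotone, tw(G) ≥ tw(K_{4}) = 3. Therefore the treewidth is 3.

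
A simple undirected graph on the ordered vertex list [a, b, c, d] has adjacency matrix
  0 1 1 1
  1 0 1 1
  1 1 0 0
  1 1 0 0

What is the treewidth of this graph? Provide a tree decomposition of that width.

Treewidth 2.
One such decomposition:
Bags: B1 = {a, b, d}  B2 = {a, b, c}
Tree: B1–B2

The largest bag has 3 vertices, giving width 2; this decomposition certifies tw(G) ≤ 2. Conversely, {a, b, d} is a clique of size 3, and the vertices of any clique must share a bag in every tree decomposition; so some bag has ≥ 3 vertices and tw(G) ≥ 2. Therefore the treewidth is 2.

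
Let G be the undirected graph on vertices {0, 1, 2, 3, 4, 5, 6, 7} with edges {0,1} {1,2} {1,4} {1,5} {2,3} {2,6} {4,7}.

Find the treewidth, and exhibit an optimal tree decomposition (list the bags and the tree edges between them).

Every bag has size at most 2, so the width is 2 − 1 = 1 and tw(G) ≤ 1. Since G has at least one edge (e.g. 4–1), it is not an edgeless graph, so tw(G) ≥ 1. Hence tw(G) = 1 exactly.

Treewidth 1.
Bags: B1 = {1, 4}  B2 = {1, 2}  B3 = {1, 5}  B4 = {2, 6}  B5 = {2, 3}  B6 = {0, 1}  B7 = {4, 7}
Tree: B1–B2, B2–B3, B2–B4, B2–B5, B1–B6, B1–B7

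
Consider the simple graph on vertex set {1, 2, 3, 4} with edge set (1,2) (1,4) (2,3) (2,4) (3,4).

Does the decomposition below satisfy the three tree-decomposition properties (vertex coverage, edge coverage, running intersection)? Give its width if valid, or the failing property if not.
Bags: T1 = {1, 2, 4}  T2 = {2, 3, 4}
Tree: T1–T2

Yes; width 2.

Vertex coverage: the bags together contain {1, 2, 3, 4}, the full vertex set. Edge coverage: each edge of G has both endpoints in at least one bag. Running intersection: for every vertex, the bags containing it form a connected subtree. All three properties hold, so this is a valid tree decomposition of width max|bag| − 1 = 2, and hence tw(G) ≤ 2.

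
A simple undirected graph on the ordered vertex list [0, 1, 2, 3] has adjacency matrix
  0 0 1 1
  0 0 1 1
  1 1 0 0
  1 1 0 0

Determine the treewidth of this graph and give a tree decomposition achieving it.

Every bag has size at most 3, so the width is 3 − 1 = 2 and tw(G) ≤ 2. Since 0–3–1–2–0 is a cycle in G, G is not acyclic. Forests are exactly the graphs of treewidth ≤ 1, so tw(G) ≥ 2. Hence tw(G) = 2 exactly.

Treewidth 2.
One optimal decomposition is:
Bags: B1 = {0, 1, 3}  B2 = {0, 1, 2}
Tree: B1–B2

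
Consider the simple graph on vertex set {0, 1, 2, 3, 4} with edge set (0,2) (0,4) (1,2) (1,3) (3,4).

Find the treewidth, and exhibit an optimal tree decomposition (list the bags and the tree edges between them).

Treewidth 2.
Bags: B1 = {0, 3, 4}  B2 = {0, 1, 3}  B3 = {0, 1, 2}
Tree: B1–B2, B2–B3

Every bag has size at most 3, so the width is 3 − 1 = 2 and tw(G) ≤ 2. The edges 0–4–3–1–2–0 form a cycle, so G is not a tree and its treewidth is at least 2. Hence tw(G) = 2 exactly.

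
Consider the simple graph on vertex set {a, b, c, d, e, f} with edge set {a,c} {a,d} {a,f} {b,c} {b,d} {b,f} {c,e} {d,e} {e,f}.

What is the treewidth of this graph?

3

A width-3 tree decomposition is:
Bags: B1 = {b, c, d, f}  B2 = {a, c, d, f}  B3 = {c, d, e, f}
Tree: B1–B2, B2–B3
The largest bag has 4 vertices, giving width 3; this decomposition certifies tw(G) ≤ 3. For the lower bound: the 4 vertex sets {b,d}, {a,c}, {f}, {e} are disjoint, each induces a connected subgraph, and every pair is joined by at least one edge of G. Contracting each set to a single vertex therefore yields K_{4} as a minor, and since treewidth is minor-monotone, tw(G) ≥ tw(K_{4}) = 3. Combining the bounds, tw(G) = 3.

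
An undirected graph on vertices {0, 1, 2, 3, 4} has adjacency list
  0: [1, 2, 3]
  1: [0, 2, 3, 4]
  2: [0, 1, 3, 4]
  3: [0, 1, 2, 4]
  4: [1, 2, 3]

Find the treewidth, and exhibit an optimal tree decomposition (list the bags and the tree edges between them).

Treewidth 3.
Bags: B1 = {1, 2, 3, 4}  B2 = {0, 1, 2, 3}
Tree: B1–B2

Every bag has size at most 4, so the width is 4 − 1 = 3 and tw(G) ≤ 3. Conversely, {0, 1, 2, 3} is a clique of size 4, and the vertices of any clique must share a bag in every tree decomposition; so some bag has ≥ 4 vertices and tw(G) ≥ 3. Therefore the treewidth is 3.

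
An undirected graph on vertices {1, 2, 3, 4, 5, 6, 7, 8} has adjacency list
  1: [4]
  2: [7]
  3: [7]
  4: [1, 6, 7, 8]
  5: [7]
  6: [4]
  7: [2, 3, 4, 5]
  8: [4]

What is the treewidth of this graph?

A width-1 tree decomposition is:
Bags: B1 = {4, 7}  B2 = {4, 8}  B3 = {3, 7}  B4 = {1, 4}  B5 = {4, 6}  B6 = {5, 7}  B7 = {2, 7}
Tree: B1–B2, B1–B3, B2–B4, B2–B5, B1–B6, B6–B7
The largest bag has 2 vertices, giving width 1; this decomposition certifies tw(G) ≤ 1. G has an edge, so its treewidth is at least 1. Therefore the treewidth is 1.

1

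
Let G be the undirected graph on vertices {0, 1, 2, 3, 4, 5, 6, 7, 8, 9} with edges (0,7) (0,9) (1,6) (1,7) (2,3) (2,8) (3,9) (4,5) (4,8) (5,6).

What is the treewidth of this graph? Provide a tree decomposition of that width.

The largest bag has 3 vertices, giving width 2; this decomposition certifies tw(G) ≤ 2. For the lower bound, G contains the cycle 7–1–6–5–4–8–2–3–9–0–7, so G is not a forest; only forests have treewidth ≤ 1, hence tw(G) ≥ 2. The upper and lower bounds meet at 2, so that is the treewidth.

Treewidth 2.
One optimal decomposition is:
Bags: B1 = {1, 6, 7}  B2 = {5, 6, 7}  B3 = {4, 5, 7}  B4 = {4, 7, 8}  B5 = {2, 7, 8}  B6 = {2, 3, 7}  B7 = {3, 7, 9}  B8 = {0, 7, 9}
Tree: B1–B2, B2–B3, B3–B4, B4–B5, B5–B6, B6–B7, B7–B8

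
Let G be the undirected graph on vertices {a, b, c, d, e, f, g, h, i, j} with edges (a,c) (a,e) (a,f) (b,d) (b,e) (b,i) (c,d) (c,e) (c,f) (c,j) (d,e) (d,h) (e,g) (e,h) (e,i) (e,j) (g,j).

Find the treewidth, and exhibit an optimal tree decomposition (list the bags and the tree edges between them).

Every bag has size at most 3, so the width is 3 − 1 = 2 and tw(G) ≤ 2. For the lower bound, the 3 vertices {d, e, h} are pairwise adjacent, and any tree decomposition puts a clique entirely inside one bag — forcing width ≥ 2. The upper and lower bounds meet at 2, so that is the treewidth.

Treewidth 2.
One such decomposition:
Bags: B1 = {d, e, h}  B2 = {c, d, e}  B3 = {a, c, e}  B4 = {c, e, j}  B5 = {e, g, j}  B6 = {b, d, e}  B7 = {b, e, i}  B8 = {a, c, f}
Tree: B1–B2, B2–B3, B3–B4, B4–B5, B1–B6, B6–B7, B3–B8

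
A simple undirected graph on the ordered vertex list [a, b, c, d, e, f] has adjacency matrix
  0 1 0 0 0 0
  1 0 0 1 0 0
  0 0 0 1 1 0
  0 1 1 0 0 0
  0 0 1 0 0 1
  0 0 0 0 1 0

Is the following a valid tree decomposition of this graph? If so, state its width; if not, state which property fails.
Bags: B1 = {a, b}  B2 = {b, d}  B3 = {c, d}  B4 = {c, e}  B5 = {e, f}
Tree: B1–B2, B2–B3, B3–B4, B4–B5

Vertex coverage: the bags together contain {a, b, c, d, e, f}, the full vertex set. Edge coverage: each edge of G has both endpoints in at least one bag. Running intersection: for every vertex, the bags containing it form a connected subtree. All three properties hold, so this is a valid tree decomposition of width max|bag| − 1 = 1, and hence tw(G) ≤ 1.

Yes; width 1.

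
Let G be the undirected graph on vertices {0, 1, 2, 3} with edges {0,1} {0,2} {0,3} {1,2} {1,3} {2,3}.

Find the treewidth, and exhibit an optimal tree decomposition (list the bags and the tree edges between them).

Treewidth 3.
One optimal decomposition is:
Bags: B1 = {0, 1, 2, 3}
Tree: (single bag)

A single bag containing all 4 vertices is trivially a valid decomposition of width 3. For the lower bound, the 4 vertices {0, 1, 2, 3} are pairwise adjacent, and any tree decomposition puts a clique entirely inside one bag — forcing width ≥ 3. The upper and lower bounds meet at 3, so that is the treewidth.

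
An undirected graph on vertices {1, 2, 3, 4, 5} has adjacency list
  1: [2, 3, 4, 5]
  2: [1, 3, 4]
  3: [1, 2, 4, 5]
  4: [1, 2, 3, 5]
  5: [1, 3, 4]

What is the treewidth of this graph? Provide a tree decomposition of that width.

Treewidth 3.
One optimal decomposition is:
Bags: B1 = {1, 2, 3, 4}  B2 = {1, 3, 4, 5}
Tree: B1–B2

Every bag has size at most 4, so the width is 4 − 1 = 3 and tw(G) ≤ 3. On the other hand G contains the 4-clique {1, 2, 3, 4}. A clique must lie in a single bag of any decomposition, so no decomposition can have width below 3. Therefore the treewidth is 3.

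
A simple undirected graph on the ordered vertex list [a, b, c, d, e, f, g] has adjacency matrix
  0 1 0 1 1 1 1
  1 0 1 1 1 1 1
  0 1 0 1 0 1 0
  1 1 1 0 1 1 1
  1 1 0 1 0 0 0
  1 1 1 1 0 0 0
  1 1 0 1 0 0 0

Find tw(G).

3

A width-3 tree decomposition is:
Bags: B1 = {a, b, d, e}  B2 = {a, b, d, f}  B3 = {b, c, d, f}  B4 = {a, b, d, g}
Tree: B1–B2, B2–B3, B2–B4
Every bag has size at most 4, so the width is 4 − 1 = 3 and tw(G) ≤ 3. On the other hand G contains the 4-clique {b, c, d, f}. A clique must lie in a single bag of any decomposition, so no decomposition can have width below 3. Therefore the treewidth is 3.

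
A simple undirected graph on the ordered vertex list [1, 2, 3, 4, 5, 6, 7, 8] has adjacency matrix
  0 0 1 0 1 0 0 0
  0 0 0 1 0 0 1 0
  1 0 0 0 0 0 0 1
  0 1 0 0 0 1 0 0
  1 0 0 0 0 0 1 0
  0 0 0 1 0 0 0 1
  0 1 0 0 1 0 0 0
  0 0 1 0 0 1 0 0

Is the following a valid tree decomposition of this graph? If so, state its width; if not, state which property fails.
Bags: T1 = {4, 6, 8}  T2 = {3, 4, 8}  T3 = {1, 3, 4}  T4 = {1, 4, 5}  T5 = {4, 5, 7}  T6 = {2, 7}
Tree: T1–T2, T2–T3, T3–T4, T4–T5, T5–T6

No — edge (4,2) lies in no bag.

A tree decomposition must satisfy three properties: every vertex lies in some bag; for every edge, both endpoints lie together in some bag; and for every vertex, the bags containing it form a connected subtree. Here edge (4,2) lies in no bag, so the decomposition is invalid.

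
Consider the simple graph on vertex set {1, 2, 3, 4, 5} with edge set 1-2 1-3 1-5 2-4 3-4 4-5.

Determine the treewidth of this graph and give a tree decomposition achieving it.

Treewidth 2.
One such decomposition:
Bags: B1 = {1, 3, 4}  B2 = {1, 4, 5}  B3 = {1, 2, 4}
Tree: B1–B2, B2–B3

Every bag has size at most 3, so the width is 3 − 1 = 2 and tw(G) ≤ 2. The edges 3–1–5–4–3 form a cycle, so G is not a tree and its treewidth is at least 2. Combining the bounds, tw(G) = 2.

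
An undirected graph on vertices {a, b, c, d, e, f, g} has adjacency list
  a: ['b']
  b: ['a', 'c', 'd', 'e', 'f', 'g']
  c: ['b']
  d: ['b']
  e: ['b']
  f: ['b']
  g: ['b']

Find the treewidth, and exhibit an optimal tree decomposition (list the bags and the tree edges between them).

Each bag holds 2 vertices, so the decomposition has width 1, which upper-bounds the treewidth. G has an edge, so its treewidth is at least 1. Combining the bounds, tw(G) = 1.

Treewidth 1.
One optimal decomposition is:
Bags: B1 = {b, e}  B2 = {b, c}  B3 = {b, g}  B4 = {a, b}  B5 = {b, f}  B6 = {b, d}
Tree: B1–B2, B2–B3, B3–B4, B2–B5, B4–B6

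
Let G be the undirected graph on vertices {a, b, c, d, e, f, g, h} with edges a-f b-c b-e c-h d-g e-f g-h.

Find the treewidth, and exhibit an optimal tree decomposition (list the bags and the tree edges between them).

The largest bag has 2 vertices, giving width 1; this decomposition certifies tw(G) ≤ 1. Since G has at least one edge (e.g. a–f), it is not an edgeless graph, so tw(G) ≥ 1. Hence tw(G) = 1 exactly.

Treewidth 1.
Bags: B1 = {a, f}  B2 = {e, f}  B3 = {b, e}  B4 = {b, c}  B5 = {c, h}  B6 = {g, h}  B7 = {d, g}
Tree: B1–B2, B2–B3, B3–B4, B4–B5, B5–B6, B6–B7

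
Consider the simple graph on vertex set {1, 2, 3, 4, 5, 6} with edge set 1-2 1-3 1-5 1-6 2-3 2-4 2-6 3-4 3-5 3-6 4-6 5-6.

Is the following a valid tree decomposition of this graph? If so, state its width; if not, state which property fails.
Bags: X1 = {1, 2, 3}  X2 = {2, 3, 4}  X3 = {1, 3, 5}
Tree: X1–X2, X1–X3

A tree decomposition must satisfy three properties: every vertex lies in some bag; for every edge, both endpoints lie together in some bag; and for every vertex, the bags containing it form a connected subtree. Here vertex 6 appears in no bag, so the decomposition is invalid.

No — vertex 6 appears in no bag.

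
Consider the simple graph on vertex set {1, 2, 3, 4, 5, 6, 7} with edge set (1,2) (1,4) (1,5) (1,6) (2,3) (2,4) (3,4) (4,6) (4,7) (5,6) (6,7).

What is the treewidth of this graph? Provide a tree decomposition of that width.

Treewidth 2.
One such decomposition:
Bags: B1 = {1, 2, 4}  B2 = {1, 4, 6}  B3 = {4, 6, 7}  B4 = {1, 5, 6}  B5 = {2, 3, 4}
Tree: B1–B2, B2–B3, B2–B4, B1–B5

Every bag has size at most 3, so the width is 3 − 1 = 2 and tw(G) ≤ 2. Conversely, {1, 2, 4} is a clique of size 3, and the vertices of any clique must share a bag in every tree decomposition; so some bag has ≥ 3 vertices and tw(G) ≥ 2. Combining the bounds, tw(G) = 2.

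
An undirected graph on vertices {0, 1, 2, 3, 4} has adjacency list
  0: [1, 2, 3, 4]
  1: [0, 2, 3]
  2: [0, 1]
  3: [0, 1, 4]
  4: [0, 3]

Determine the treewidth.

A width-2 tree decomposition is:
Bags: B1 = {0, 3, 4}  B2 = {0, 1, 3}  B3 = {0, 1, 2}
Tree: B1–B2, B2–B3
Every bag has size at most 3, so the width is 3 − 1 = 2 and tw(G) ≤ 2. Conversely, {0, 1, 2} is a clique of size 3, and the vertices of any clique must share a bag in every tree decomposition; so some bag has ≥ 3 vertices and tw(G) ≥ 2. Hence tw(G) = 2 exactly.

2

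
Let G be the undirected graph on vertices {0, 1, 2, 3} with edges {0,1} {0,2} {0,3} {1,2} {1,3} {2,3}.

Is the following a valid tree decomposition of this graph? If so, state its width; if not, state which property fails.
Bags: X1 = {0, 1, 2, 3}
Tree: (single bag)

Yes; width 3.

Vertex coverage: the bags together contain {0, 1, 2, 3}, the full vertex set. Edge coverage: each edge of G has both endpoints in at least one bag. Running intersection: for every vertex, the bags containing it form a connected subtree. All three properties hold, so this is a valid tree decomposition of width max|bag| − 1 = 3, and hence tw(G) ≤ 3.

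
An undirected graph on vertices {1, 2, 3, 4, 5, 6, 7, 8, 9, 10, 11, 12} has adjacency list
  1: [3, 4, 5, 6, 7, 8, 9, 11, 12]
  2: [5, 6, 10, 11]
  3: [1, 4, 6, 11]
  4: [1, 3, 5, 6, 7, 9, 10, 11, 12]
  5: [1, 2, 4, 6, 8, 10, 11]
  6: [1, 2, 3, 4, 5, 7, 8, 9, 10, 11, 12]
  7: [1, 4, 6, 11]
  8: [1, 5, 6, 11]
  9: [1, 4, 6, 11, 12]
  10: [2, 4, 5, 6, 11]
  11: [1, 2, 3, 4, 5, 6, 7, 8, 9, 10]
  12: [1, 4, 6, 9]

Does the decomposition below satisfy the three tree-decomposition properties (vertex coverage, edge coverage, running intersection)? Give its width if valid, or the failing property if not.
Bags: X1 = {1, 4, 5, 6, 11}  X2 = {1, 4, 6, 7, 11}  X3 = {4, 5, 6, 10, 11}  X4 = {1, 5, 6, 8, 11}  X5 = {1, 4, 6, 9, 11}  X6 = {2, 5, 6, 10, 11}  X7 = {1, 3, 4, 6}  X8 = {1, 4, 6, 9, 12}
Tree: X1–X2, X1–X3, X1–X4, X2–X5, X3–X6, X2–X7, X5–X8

No — edge (11,3) lies in no bag.

A tree decomposition must satisfy three properties: every vertex lies in some bag; for every edge, both endpoints lie together in some bag; and for every vertex, the bags containing it form a connected subtree. Here edge (11,3) lies in no bag, so the decomposition is invalid.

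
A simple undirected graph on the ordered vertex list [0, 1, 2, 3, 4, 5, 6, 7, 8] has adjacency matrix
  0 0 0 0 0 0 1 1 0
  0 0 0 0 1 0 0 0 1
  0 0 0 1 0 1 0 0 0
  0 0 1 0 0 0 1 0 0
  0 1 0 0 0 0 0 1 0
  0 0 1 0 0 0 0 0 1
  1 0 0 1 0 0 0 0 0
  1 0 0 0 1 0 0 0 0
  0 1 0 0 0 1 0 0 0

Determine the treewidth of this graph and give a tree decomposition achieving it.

Each bag holds 3 vertices, so the decomposition has width 2, which upper-bounds the treewidth. For the lower bound, G contains the cycle 2–3–6–0–7–4–1–8–5–2, so G is not a forest; only forests have treewidth ≤ 1, hence tw(G) ≥ 2. Hence tw(G) = 2 exactly.

Treewidth 2.
One such decomposition:
Bags: B1 = {2, 3, 6}  B2 = {0, 2, 6}  B3 = {0, 2, 7}  B4 = {2, 4, 7}  B5 = {1, 2, 4}  B6 = {1, 2, 8}  B7 = {2, 5, 8}
Tree: B1–B2, B2–B3, B3–B4, B4–B5, B5–B6, B6–B7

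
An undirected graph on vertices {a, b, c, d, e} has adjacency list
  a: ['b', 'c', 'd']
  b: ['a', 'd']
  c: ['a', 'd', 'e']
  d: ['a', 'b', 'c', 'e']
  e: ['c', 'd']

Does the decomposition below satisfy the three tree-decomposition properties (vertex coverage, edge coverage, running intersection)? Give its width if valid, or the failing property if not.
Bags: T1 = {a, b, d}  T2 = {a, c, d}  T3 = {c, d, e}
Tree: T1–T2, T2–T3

Yes; width 2.

Checking the three conditions: (i) the bags cover all of {a, b, c, d, e}; (ii) for each edge, some bag contains both endpoints; (iii) the bags containing any fixed vertex form a subtree. All hold, so the decomposition is valid with width 3 − 1 = 2.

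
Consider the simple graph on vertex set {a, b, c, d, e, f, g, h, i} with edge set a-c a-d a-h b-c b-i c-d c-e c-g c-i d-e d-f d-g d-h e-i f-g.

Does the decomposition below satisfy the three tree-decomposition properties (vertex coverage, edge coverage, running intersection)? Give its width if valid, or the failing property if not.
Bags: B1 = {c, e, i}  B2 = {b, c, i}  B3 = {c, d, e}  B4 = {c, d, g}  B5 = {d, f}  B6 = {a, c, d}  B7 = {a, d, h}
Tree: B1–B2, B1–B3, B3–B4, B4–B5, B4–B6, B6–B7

A tree decomposition must satisfy three properties: every vertex lies in some bag; for every edge, both endpoints lie together in some bag; and for every vertex, the bags containing it form a connected subtree. Here edge (g,f) lies in no bag, so the decomposition is invalid.

No — edge (g,f) lies in no bag.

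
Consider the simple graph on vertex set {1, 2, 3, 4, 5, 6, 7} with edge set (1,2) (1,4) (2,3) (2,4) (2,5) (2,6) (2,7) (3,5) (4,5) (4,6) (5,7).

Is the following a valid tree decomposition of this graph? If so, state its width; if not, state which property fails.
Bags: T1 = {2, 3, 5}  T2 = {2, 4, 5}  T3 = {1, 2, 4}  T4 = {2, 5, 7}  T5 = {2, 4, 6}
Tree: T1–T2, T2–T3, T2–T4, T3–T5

Yes; width 2.

Every vertex of G appears in some bag (union = {1, 2, 3, 4, 5, 6, 7}); every edge is covered by a bag; and for each vertex v the set of bags containing v is connected in the bag tree. The decomposition is therefore valid. The largest bag has 3 vertices, so the width is 2.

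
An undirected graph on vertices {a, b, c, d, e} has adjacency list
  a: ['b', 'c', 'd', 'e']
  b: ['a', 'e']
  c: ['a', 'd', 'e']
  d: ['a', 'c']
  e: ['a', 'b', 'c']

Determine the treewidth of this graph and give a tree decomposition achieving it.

Treewidth 2.
One such decomposition:
Bags: B1 = {a, c, d}  B2 = {a, c, e}  B3 = {a, b, e}
Tree: B1–B2, B2–B3

Every bag has size at most 3, so the width is 3 − 1 = 2 and tw(G) ≤ 2. On the other hand G contains the 3-clique {a, c, d}. A clique must lie in a single bag of any decomposition, so no decomposition can have width below 2. Therefore the treewidth is 2.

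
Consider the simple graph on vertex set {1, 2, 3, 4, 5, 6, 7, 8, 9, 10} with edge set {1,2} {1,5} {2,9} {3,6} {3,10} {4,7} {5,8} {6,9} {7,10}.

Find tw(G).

1

A width-1 tree decomposition is:
Bags: B1 = {5, 8}  B2 = {1, 5}  B3 = {1, 2}  B4 = {2, 9}  B5 = {6, 9}  B6 = {3, 6}  B7 = {3, 10}  B8 = {7, 10}  B9 = {4, 7}
Tree: B1–B2, B2–B3, B3–B4, B4–B5, B5–B6, B6–B7, B7–B8, B8–B9
The largest bag has 2 vertices, giving width 1; this decomposition certifies tw(G) ≤ 1. G has an edge, so its treewidth is at least 1. Hence tw(G) = 1 exactly.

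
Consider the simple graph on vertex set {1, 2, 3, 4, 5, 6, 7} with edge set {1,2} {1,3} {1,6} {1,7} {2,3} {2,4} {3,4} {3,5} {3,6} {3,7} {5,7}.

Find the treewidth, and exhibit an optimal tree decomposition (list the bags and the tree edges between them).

The largest bag has 3 vertices, giving width 2; this decomposition certifies tw(G) ≤ 2. For the lower bound, the 3 vertices {1, 2, 3} are pairwise adjacent, and any tree decomposition puts a clique entirely inside one bag — forcing width ≥ 2. Combining the bounds, tw(G) = 2.

Treewidth 2.
One such decomposition:
Bags: B1 = {1, 3, 6}  B2 = {1, 2, 3}  B3 = {1, 3, 7}  B4 = {2, 3, 4}  B5 = {3, 5, 7}
Tree: B1–B2, B2–B3, B2–B4, B3–B5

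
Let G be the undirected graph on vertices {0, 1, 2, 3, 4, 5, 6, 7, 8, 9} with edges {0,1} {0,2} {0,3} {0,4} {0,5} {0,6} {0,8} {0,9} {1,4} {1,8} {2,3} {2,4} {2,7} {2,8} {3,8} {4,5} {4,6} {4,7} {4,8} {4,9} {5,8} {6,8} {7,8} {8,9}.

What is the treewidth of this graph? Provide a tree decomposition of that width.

Each bag holds 4 vertices, so the decomposition has width 3, which upper-bounds the treewidth. For the lower bound, the 4 vertices {0, 2, 3, 8} are pairwise adjacent, and any tree decomposition puts a clique entirely inside one bag — forcing width ≥ 3. The upper and lower bounds meet at 3, so that is the treewidth.

Treewidth 3.
Bags: B1 = {0, 1, 4, 8}  B2 = {0, 4, 6, 8}  B3 = {0, 2, 4, 8}  B4 = {0, 4, 8, 9}  B5 = {0, 4, 5, 8}  B6 = {2, 4, 7, 8}  B7 = {0, 2, 3, 8}
Tree: B1–B2, B1–B3, B3–B4, B1–B5, B3–B6, B3–B7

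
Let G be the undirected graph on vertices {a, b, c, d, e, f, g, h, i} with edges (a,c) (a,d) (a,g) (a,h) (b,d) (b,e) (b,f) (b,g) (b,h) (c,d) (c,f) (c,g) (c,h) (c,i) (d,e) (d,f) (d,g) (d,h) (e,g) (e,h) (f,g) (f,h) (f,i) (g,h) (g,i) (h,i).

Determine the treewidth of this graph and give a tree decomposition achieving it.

The largest bag has 5 vertices, giving width 4; this decomposition certifies tw(G) ≤ 4. Conversely, {a, c, d, g, h} is a clique of size 5, and the vertices of any clique must share a bag in every tree decomposition; so some bag has ≥ 5 vertices and tw(G) ≥ 4. Combining the bounds, tw(G) = 4.

Treewidth 4.
One optimal decomposition is:
Bags: B1 = {c, d, f, g, h}  B2 = {b, d, f, g, h}  B3 = {a, c, d, g, h}  B4 = {c, f, g, h, i}  B5 = {b, d, e, g, h}
Tree: B1–B2, B1–B3, B1–B4, B2–B5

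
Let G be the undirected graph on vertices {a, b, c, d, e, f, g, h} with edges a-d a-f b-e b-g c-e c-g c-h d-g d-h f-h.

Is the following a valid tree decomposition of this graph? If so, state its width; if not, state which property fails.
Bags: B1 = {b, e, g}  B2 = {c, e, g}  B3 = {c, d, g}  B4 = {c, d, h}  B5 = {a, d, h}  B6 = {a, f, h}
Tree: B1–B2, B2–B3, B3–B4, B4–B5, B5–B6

Yes; width 2.

Checking the three conditions: (i) the bags cover all of {a, b, c, d, e, f, g, h}; (ii) for each edge, some bag contains both endpoints; (iii) the bags containing any fixed vertex form a subtree. All hold, so the decomposition is valid with width 3 − 1 = 2.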